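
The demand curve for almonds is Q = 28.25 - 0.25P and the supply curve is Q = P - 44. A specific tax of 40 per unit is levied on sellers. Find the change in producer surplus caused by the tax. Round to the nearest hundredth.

Rewriting demand in inverse form: P = 113 - 4Q.
Rewriting supply in inverse form: P = 44 + Q.
Without the tax, 113 - 4Q = 44 + Q so Q* = 13.8 and P* = 57.8.
A tax on sellers shifts supply up by 40: 113 - 4Q = 44 + Q + 40, so Q_t = 5.8. Buyers pay P_b = 89.8; sellers receive P_s = P_b - 40 = 49.8.
PS falls from (1/2)(13.8)(13.8) = 95.22 to (1/2)(5.8)(5.8) = 16.82, a change of -78.4.

-78.40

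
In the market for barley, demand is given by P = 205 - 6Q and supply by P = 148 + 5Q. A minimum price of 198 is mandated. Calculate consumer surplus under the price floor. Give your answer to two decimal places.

Without the control, 205 - 6Q = 148 + 5Q so Q* = 5.1818 and P* = 173.9091.
At P = 198, buyers demand (205 - 198)/6 = 1.1667 while sellers would supply more, so the quantity traded is 1.1667 at price 198.
CS is the triangle under demand above 198: (1/2)(1.1667)(205 - 198) = 4.0833.

4.08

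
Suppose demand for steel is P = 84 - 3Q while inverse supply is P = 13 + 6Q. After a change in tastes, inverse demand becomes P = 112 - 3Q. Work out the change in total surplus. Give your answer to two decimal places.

Initial equilibrium: Q_0 = 7.8889, P_0 = 60.3333; CS_0 = (1/2)(7.8889)(23.6667) = 93.3519, PS_0 = (1/2)(7.8889)(47.3333) = 186.7037.
New equilibrium: 112 - 3Q = 13 + 6Q gives Q_1 = 11, P_1 = 79; CS_1 = 181.5, PS_1 = 363.
Change in total surplus = (181.5 + 363) - (93.3519 + 186.7037) = 264.4444.

264.44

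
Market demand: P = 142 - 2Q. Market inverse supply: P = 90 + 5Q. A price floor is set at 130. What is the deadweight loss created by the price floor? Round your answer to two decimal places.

7.14

Without the control, 142 - 2Q = 90 + 5Q so Q* = 7.4286 and P* = 127.1429.
At P = 130, buyers demand (142 - 130)/2 = 6 while sellers would supply more, so the quantity traded is 6 at price 130.
At Q = 6 the demand price is 130 and the supply price is 120. Deadweight loss is the triangle between the curves from 6 to 7.4286: (1/2)(130 - 120)(7.4286 - 6) = 7.1429.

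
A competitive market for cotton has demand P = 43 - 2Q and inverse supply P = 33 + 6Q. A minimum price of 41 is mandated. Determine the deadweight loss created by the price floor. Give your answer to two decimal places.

Without the control, 43 - 2Q = 33 + 6Q so Q* = 1.25 and P* = 40.5.
At P = 41, buyers demand (43 - 41)/2 = 1 while sellers would supply more, so the quantity traded is 1 at price 41.
At Q = 1 the demand price is 41 and the supply price is 39. Deadweight loss is the triangle between the curves from 1 to 1.25: (1/2)(41 - 39)(1.25 - 1) = 0.25.

0.25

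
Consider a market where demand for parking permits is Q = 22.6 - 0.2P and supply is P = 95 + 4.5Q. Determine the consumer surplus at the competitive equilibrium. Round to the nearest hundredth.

Rewriting demand in inverse form: P = 113 - 5Q.
Set 113 - 5Q = 95 + 4.5Q, which gives 18 = 9.5Q, so Q* = 1.8947 and P* = 113 - 5(1.8947) = 103.5263.
CS is the area between the demand curve and P* from 0 to Q*: (1/2)(1.8947)(9.4737) = 8.9751.

8.98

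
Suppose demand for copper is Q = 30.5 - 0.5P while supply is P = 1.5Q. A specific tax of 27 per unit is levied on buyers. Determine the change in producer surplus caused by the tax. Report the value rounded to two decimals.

-157.04

Rewriting demand in inverse form: P = 61 - 2Q.
Without the tax, 61 - 2Q = 1.5Q so Q* = 17.4286 and P* = 26.1429.
A tax on buyers shifts demand down by 27: (61 - 27) - 2Q = 1.5Q, so Q_t = 9.7143. Buyers pay P_b = 41.5714; sellers receive P_s = P_b - 27 = 14.5714.
Producers lose the trapezoid between P_s and P* out to Q_t plus the triangle from Q_t to Q*: change in PS = 70.7755 - 227.8163 = -157.0408.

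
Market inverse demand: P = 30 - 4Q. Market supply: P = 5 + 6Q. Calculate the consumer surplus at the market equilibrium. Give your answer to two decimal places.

12.50

Setting demand equal to supply, 25 = 10Q, so Q* = 2.5 and P* = 20.
CS is the area between the demand curve and P* from 0 to Q*: (1/2)(2.5)(10) = 12.5.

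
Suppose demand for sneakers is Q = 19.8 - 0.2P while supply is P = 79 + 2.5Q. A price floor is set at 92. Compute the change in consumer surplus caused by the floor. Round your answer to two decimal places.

Rewriting demand in inverse form: P = 99 - 5Q.
Without the control, 99 - 5Q = 79 + 2.5Q so Q* = 2.6667 and P* = 85.6667.
At P = 92, buyers demand (99 - 92)/5 = 1.4 while sellers would supply more, so the quantity traded is 1.4 at price 92.
CS goes from (1/2)(2.6667)(13.3333) = 17.7778 to 4.9 (computed as (99 - 92)(1.4) - (1/2)(5)(1.4)^2), a change of -12.8778.

-12.88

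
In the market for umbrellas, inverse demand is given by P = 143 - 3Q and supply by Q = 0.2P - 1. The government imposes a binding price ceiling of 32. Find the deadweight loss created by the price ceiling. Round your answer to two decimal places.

561.69

Rewriting supply in inverse form: P = 5 + 5Q.
Free-market equilibrium: 143 - 3Q = 5 + 5Q gives Q* = 17.25, P* = 91.25.
At the ceiling price 32, quantity supplied is (32 - 5)/5 = 5.4; supply is the short side, so Q = 5.4 trades at P = 32.
At Q = 5.4 the demand price is 126.8 and the supply price is 32. Deadweight loss is the triangle between the curves from 5.4 to 17.25: (1/2)(126.8 - 32)(17.25 - 5.4) = 561.69.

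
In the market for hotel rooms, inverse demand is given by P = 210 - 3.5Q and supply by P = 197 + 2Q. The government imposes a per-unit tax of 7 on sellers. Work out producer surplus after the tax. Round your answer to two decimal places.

Pre-tax equilibrium: 210 - 3.5Q = 197 + 2Q gives Q* = 2.3636, P* = 201.7273.
With the tax, sellers need 7 more per unit: 210 - 3.5Q = 197 + 2Q + 7, so Q_t = 1.0909. Buyers pay P_b = 206.1818; sellers receive P_s = P_b - 7 = 199.1818.
PS = (1/2)(Q_t)(P_s - 197) = (1/2)(1.0909)(2.1818) = 1.1901.

1.19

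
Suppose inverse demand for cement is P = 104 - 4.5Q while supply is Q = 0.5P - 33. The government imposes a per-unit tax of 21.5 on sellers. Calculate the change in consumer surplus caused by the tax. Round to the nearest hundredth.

Rewriting supply in inverse form: P = 66 + 2Q.
Without the tax, 104 - 4.5Q = 66 + 2Q so Q* = 5.8462 and P* = 77.6923.
With the tax, sellers need 21.5 more per unit: 104 - 4.5Q = 66 + 2Q + 21.5, so Q_t = 2.5385. Buyers pay P_b = 92.5769; sellers receive P_s = P_b - 21.5 = 71.0769.
CS falls from (1/2)(5.8462)(26.3077) = 76.8994 to (1/2)(2.5385)(11.4231) = 14.4985, a change of -62.4009.

-62.40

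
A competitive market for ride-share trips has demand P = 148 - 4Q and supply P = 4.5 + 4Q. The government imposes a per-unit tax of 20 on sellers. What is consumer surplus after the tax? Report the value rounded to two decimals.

476.63

Pre-tax equilibrium: 148 - 4Q = 4.5 + 4Q gives Q* = 17.9375, P* = 76.25.
With the tax, sellers need 20 more per unit: 148 - 4Q = 4.5 + 4Q + 20, so Q_t = 15.4375. Buyers pay P_b = 86.25; sellers receive P_s = P_b - 20 = 66.25.
Consumer surplus is the triangle under demand above P_b: (1/2)(15.4375)(148 - 86.25) = 476.6328.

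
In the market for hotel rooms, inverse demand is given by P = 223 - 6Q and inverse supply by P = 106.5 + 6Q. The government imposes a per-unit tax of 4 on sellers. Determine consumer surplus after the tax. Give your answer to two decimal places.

263.67

Pre-tax equilibrium: 223 - 6Q = 106.5 + 6Q gives Q* = 9.7083, P* = 164.75.
With the tax, sellers need 4 more per unit: 223 - 6Q = 106.5 + 6Q + 4, so Q_t = 9.375. Buyers pay P_b = 166.75; sellers receive P_s = P_b - 4 = 162.75.
Consumer surplus is the triangle under demand above P_b: (1/2)(9.375)(223 - 166.75) = 263.6719.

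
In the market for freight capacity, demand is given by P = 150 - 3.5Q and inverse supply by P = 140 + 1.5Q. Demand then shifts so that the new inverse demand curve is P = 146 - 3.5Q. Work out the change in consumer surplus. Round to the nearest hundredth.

Initial equilibrium: Q_0 = 2, P_0 = 143; CS_0 = (1/2)(2)(7) = 7, PS_0 = (1/2)(2)(3) = 3.
New equilibrium: 146 - 3.5Q = 140 + 1.5Q gives Q_1 = 1.2, P_1 = 141.8; CS_1 = 2.52, PS_1 = 1.08.
Change in consumer surplus = 2.52 - 7 = -4.48.

-4.48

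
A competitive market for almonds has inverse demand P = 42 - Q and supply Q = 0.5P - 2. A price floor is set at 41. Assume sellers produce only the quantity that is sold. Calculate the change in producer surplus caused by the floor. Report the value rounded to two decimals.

Rewriting supply in inverse form: P = 4 + 2Q.
Without the control, 42 - Q = 4 + 2Q so Q* = 12.6667 and P* = 29.3333.
At the floor price 41, quantity demanded is (42 - 41)/1 = 1; demand is the short side, so Q = 1 trades at P = 41.
PS goes from (1/2)(12.6667)(25.3333) = 160.4444 to 36 (computed as (41 - 4)(1) - (1/2)(2)(1)^2), a change of -124.4444.

-124.44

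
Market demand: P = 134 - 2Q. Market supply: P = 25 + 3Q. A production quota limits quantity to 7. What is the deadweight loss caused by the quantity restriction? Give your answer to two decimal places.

547.60

Without the quota, 134 - 2Q = 25 + 3Q gives Q* = 21.8.
At Q = 7 the demand price is 134 - 2(7) = 120 and the supply price is 25 + 3(7) = 46.
DWL = (1/2)(gap between curves at 7) x (Q* - 7) = (1/2)(74)(14.8) = 547.6.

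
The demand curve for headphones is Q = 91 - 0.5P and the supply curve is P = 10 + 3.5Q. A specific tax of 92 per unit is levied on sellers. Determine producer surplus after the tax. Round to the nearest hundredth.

370.25

Rewriting demand in inverse form: P = 182 - 2Q.
Pre-tax equilibrium: 182 - 2Q = 10 + 3.5Q gives Q* = 31.2727, P* = 119.4545.
With the tax, sellers need 92 more per unit: 182 - 2Q = 10 + 3.5Q + 92, so Q_t = 14.5455. Buyers pay P_b = 152.9091; sellers receive P_s = P_b - 92 = 60.9091.
Producer surplus is the triangle above supply below P_s: (1/2)(14.5455)(60.9091 - 10) = 370.2479.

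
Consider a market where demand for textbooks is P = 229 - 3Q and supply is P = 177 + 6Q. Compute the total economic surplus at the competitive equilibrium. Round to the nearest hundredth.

150.22

Setting demand equal to supply, 52 = 9Q, so Q* = 5.7778 and P* = 211.6667.
CS = (1/2)(5.7778)(17.3333) = 50.0741 and PS = (1/2)(5.7778)(34.6667) = 100.1481, so total surplus = 150.2222.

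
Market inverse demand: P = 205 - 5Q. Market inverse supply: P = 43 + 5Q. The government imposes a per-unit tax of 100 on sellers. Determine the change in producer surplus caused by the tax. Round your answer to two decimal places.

-560.00

Pre-tax equilibrium: 205 - 5Q = 43 + 5Q gives Q* = 16.2, P* = 124.
A tax on sellers shifts supply up by 100: 205 - 5Q = 43 + 5Q + 100, so Q_t = 6.2. Buyers pay P_b = 174; sellers receive P_s = P_b - 100 = 74.
Producers lose the trapezoid between P_s and P* out to Q_t plus the triangle from Q_t to Q*: change in PS = 96.1 - 656.1 = -560.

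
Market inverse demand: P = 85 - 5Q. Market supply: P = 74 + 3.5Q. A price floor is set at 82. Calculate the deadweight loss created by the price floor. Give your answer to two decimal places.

Free-market equilibrium: 85 - 5Q = 74 + 3.5Q gives Q* = 1.2941, P* = 78.5294.
At P = 82, buyers demand (85 - 82)/5 = 0.6 while sellers would supply more, so the quantity traded is 0.6 at price 82.
At Q = 0.6 the demand price is 82 and the supply price is 76.1. Deadweight loss is the triangle between the curves from 0.6 to 1.2941: (1/2)(82 - 76.1)(1.2941 - 0.6) = 2.0476.

2.05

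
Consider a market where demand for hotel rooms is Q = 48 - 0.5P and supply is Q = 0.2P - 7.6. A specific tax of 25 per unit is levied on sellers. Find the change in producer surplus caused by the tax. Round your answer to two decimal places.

Rewriting demand in inverse form: P = 96 - 2Q.
Rewriting supply in inverse form: P = 38 + 5Q.
Without the tax, 96 - 2Q = 38 + 5Q so Q* = 8.2857 and P* = 79.4286.
With the tax, sellers need 25 more per unit: 96 - 2Q = 38 + 5Q + 25, so Q_t = 4.7143. Buyers pay P_b = 86.5714; sellers receive P_s = P_b - 25 = 61.5714.
PS falls from (1/2)(8.2857)(41.4286) = 171.6327 to (1/2)(4.7143)(23.5714) = 55.5612, a change of -116.0714.

-116.07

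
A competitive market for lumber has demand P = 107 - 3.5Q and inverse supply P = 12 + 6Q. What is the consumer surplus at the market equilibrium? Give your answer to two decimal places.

175.00

Set 107 - 3.5Q = 12 + 6Q, which gives 95 = 9.5Q, so Q* = 10 and P* = 107 - 3.5(10) = 72.
The demand choke price is 107, so CS = (1/2)(Q*)(107 - P*) = (1/2)(10)(35) = 175.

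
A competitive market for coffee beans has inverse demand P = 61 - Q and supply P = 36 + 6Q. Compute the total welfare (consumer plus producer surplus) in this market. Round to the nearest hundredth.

Equilibrium: 61 - Q = 36 + 6Q, so Q* = 3.5714 and P* = 57.4286.
Total surplus is the full triangle between the curves from 0 to Q*: (1/2)(3.5714)(61 - 36) = 44.6429.

44.64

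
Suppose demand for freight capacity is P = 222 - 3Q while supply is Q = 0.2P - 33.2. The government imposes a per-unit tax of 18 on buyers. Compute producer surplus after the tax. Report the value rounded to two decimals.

Rewriting supply in inverse form: P = 166 + 5Q.
Without the tax, 222 - 3Q = 166 + 5Q so Q* = 7 and P* = 201.
A tax on buyers shifts demand down by 18: (222 - 18) - 3Q = 166 + 5Q, so Q_t = 4.75. Buyers pay P_b = 207.75; sellers receive P_s = P_b - 18 = 189.75.
PS = (1/2)(Q_t)(P_s - 166) = (1/2)(4.75)(23.75) = 56.4062.

56.41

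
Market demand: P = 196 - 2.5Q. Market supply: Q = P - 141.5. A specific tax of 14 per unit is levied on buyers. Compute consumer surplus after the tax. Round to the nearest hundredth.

Rewriting supply in inverse form: P = 141.5 + Q.
Pre-tax equilibrium: 196 - 2.5Q = 141.5 + Q gives Q* = 15.5714, P* = 157.0714.
With the tax, buyers' net willingness to pay falls by 14: (196 - 14) - 2.5Q = 141.5 + Q, so Q_t = 11.5714. Buyers pay P_b = 167.0714; sellers receive P_s = P_b - 14 = 153.0714.
Consumer surplus is the triangle under demand above P_b: (1/2)(11.5714)(196 - 167.0714) = 167.3724.

167.37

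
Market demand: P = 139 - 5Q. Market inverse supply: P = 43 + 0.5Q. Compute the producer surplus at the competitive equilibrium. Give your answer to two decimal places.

76.17

Equilibrium: 139 - 5Q = 43 + 0.5Q, so Q* = 17.4545 and P* = 51.7273.
PS is the area between P* and the supply curve from 0 to Q*: (1/2)(17.4545)(8.7273) = 76.1653.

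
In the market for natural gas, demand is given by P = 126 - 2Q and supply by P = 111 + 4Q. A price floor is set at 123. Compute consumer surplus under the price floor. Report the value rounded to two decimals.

2.25

Without the control, 126 - 2Q = 111 + 4Q so Q* = 2.5 and P* = 121.
At P = 123, buyers demand (126 - 123)/2 = 1.5 while sellers would supply more, so the quantity traded is 1.5 at price 123.
CS is the triangle under demand above 123: (1/2)(1.5)(126 - 123) = 2.25.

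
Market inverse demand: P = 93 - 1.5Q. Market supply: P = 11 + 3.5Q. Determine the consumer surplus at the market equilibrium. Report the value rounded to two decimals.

201.72

Equilibrium: 93 - 1.5Q = 11 + 3.5Q, so Q* = 16.4 and P* = 68.4.
The demand choke price is 93, so CS = (1/2)(Q*)(93 - P*) = (1/2)(16.4)(24.6) = 201.72.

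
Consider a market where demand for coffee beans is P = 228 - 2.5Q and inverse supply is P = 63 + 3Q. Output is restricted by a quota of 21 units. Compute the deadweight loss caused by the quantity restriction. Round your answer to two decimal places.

Unrestricted equilibrium: Q* = (228 - 63)/(2.5 + 3) = 30.
At Q = 21 the demand price is 228 - 2.5(21) = 175.5 and the supply price is 63 + 3(21) = 126.
Deadweight loss is the triangle between the curves from 21 to 30: (1/2)(175.5 - 126)(30 - 21) = 222.75.

222.75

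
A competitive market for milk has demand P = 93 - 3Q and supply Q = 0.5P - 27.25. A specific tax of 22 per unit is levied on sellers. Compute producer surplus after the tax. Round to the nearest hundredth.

10.89

Rewriting supply in inverse form: P = 54.5 + 2Q.
Without the tax, 93 - 3Q = 54.5 + 2Q so Q* = 7.7 and P* = 69.9.
A tax on sellers shifts supply up by 22: 93 - 3Q = 54.5 + 2Q + 22, so Q_t = 3.3. Buyers pay P_b = 83.1; sellers receive P_s = P_b - 22 = 61.1.
PS = (1/2)(Q_t)(P_s - 54.5) = (1/2)(3.3)(6.6) = 10.89.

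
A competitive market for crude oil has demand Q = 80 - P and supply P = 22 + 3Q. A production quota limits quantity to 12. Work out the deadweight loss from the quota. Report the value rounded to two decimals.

12.50

Rewriting demand in inverse form: P = 80 - Q.
Without the quota, 80 - Q = 22 + 3Q gives Q* = 14.5.
At Q = 12 the demand price is 80 - (12) = 68 and the supply price is 22 + 3(12) = 58.
Deadweight loss is the triangle between the curves from 12 to 14.5: (1/2)(68 - 58)(14.5 - 12) = 12.5.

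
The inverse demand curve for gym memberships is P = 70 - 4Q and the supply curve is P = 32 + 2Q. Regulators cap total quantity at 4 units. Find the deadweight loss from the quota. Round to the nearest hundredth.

16.33

Unrestricted equilibrium: Q* = (70 - 32)/(4 + 2) = 6.3333.
At Q = 4 the demand price is 70 - 4(4) = 54 and the supply price is 32 + 2(4) = 40.
Deadweight loss is the triangle between the curves from 4 to 6.3333: (1/2)(54 - 40)(6.3333 - 4) = 16.3333.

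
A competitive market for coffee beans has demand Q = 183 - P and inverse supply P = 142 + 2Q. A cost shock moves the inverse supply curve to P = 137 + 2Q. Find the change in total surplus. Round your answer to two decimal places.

Rewriting demand in inverse form: P = 183 - Q.
Initial equilibrium: Q_0 = 13.6667, P_0 = 169.3333; CS_0 = (1/2)(13.6667)(13.6667) = 93.3889, PS_0 = (1/2)(13.6667)(27.3333) = 186.7778.
New equilibrium: 183 - Q = 137 + 2Q gives Q_1 = 15.3333, P_1 = 167.6667; CS_1 = 117.5556, PS_1 = 235.1111.
Change in total surplus = (117.5556 + 235.1111) - (93.3889 + 186.7778) = 72.5.

72.50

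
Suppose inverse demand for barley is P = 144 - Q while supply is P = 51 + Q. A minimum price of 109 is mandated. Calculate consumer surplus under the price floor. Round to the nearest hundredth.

612.50

Free-market equilibrium: 144 - Q = 51 + Q gives Q* = 46.5, P* = 97.5.
At P = 109, buyers demand (144 - 109)/1 = 35 while sellers would supply more, so the quantity traded is 35 at price 109.
CS is the triangle under demand above 109: (1/2)(35)(144 - 109) = 612.5.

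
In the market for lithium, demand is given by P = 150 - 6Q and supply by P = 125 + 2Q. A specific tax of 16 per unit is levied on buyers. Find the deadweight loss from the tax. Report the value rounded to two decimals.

16.00

Without the tax, 150 - 6Q = 125 + 2Q so Q* = 3.125 and P* = 131.25.
With the tax, buyers' net willingness to pay falls by 16: (150 - 16) - 6Q = 125 + 2Q, so Q_t = 1.125. Buyers pay P_b = 143.25; sellers receive P_s = P_b - 16 = 127.25.
Deadweight loss is the triangle between the curves from Q_t to Q*: (1/2)(3.125 - 1.125)(16) = 16.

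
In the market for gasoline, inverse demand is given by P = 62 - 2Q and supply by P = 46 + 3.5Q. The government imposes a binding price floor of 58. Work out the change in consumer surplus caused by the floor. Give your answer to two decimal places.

Free-market equilibrium: 62 - 2Q = 46 + 3.5Q gives Q* = 2.9091, P* = 56.1818.
At P = 58, buyers demand (62 - 58)/2 = 2 while sellers would supply more, so the quantity traded is 2 at price 58.
CS goes from (1/2)(2.9091)(5.8182) = 8.4628 to 4 (computed as (62 - 58)(2) - (1/2)(2)(2)^2), a change of -4.4628.

-4.46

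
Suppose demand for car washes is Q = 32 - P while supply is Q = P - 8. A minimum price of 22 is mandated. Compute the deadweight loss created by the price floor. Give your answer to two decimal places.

Rewriting demand in inverse form: P = 32 - Q.
Rewriting supply in inverse form: P = 8 + Q.
Without the control, 32 - Q = 8 + Q so Q* = 12 and P* = 20.
At the floor price 22, quantity demanded is (32 - 22)/1 = 10; demand is the short side, so Q = 10 trades at P = 22.
At Q = 10 the demand price is 22 and the supply price is 18. Deadweight loss is the triangle between the curves from 10 to 12: (1/2)(22 - 18)(12 - 10) = 4.

4.00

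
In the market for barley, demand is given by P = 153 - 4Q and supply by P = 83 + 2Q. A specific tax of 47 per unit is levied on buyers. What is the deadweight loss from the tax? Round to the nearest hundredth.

Pre-tax equilibrium: 153 - 4Q = 83 + 2Q gives Q* = 11.6667, P* = 106.3333.
With the tax, buyers' net willingness to pay falls by 47: (153 - 47) - 4Q = 83 + 2Q, so Q_t = 3.8333. Buyers pay P_b = 137.6667; sellers receive P_s = P_b - 47 = 90.6667.
Deadweight loss is the triangle between the curves from Q_t to Q*: (1/2)(11.6667 - 3.8333)(47) = 184.0833.

184.08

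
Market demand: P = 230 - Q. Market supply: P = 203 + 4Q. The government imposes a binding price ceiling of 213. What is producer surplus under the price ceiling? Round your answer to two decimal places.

Free-market equilibrium: 230 - Q = 203 + 4Q gives Q* = 5.4, P* = 224.6.
At P = 213, sellers supply (213 - 203)/4 = 2.5 while buyers want more, so the quantity traded is 2.5 at price 213.
PS is the triangle above supply below 213: (1/2)(2.5)(213 - 203) = 12.5.

12.50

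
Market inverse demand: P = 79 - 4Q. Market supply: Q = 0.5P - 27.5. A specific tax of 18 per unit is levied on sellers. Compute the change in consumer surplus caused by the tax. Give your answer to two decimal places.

Rewriting supply in inverse form: P = 55 + 2Q.
Without the tax, 79 - 4Q = 55 + 2Q so Q* = 4 and P* = 63.
With the tax, sellers need 18 more per unit: 79 - 4Q = 55 + 2Q + 18, so Q_t = 1. Buyers pay P_b = 75; sellers receive P_s = P_b - 18 = 57.
CS falls from (1/2)(4)(16) = 32 to (1/2)(1)(4) = 2, a change of -30.

-30.00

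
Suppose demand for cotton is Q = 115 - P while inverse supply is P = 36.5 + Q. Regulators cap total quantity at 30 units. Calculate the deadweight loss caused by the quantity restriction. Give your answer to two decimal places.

85.56

Rewriting demand in inverse form: P = 115 - Q.
Unrestricted equilibrium: Q* = (115 - 36.5)/(1 + 1) = 39.25.
At Q = 30 the demand price is 115 - (30) = 85 and the supply price is 36.5 + (30) = 66.5.
Deadweight loss is the triangle between the curves from 30 to 39.25: (1/2)(85 - 66.5)(39.25 - 30) = 85.5625.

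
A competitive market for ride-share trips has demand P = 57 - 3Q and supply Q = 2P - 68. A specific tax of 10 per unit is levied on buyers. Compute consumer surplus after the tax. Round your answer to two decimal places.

20.69

Rewriting supply in inverse form: P = 34 + 0.5Q.
Pre-tax equilibrium: 57 - 3Q = 34 + 0.5Q gives Q* = 6.5714, P* = 37.2857.
A tax on buyers shifts demand down by 10: (57 - 10) - 3Q = 34 + 0.5Q, so Q_t = 3.7143. Buyers pay P_b = 45.8571; sellers receive P_s = P_b - 10 = 35.8571.
CS = (1/2)(Q_t)(57 - P_b) = (1/2)(3.7143)(11.1429) = 20.6939.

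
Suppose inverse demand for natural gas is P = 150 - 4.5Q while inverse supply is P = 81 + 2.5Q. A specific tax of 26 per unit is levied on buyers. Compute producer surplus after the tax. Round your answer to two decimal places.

Without the tax, 150 - 4.5Q = 81 + 2.5Q so Q* = 9.8571 and P* = 105.6429.
A tax on buyers shifts demand down by 26: (150 - 26) - 4.5Q = 81 + 2.5Q, so Q_t = 6.1429. Buyers pay P_b = 122.3571; sellers receive P_s = P_b - 26 = 96.3571.
PS = (1/2)(Q_t)(P_s - 81) = (1/2)(6.1429)(15.3571) = 47.1684.

47.17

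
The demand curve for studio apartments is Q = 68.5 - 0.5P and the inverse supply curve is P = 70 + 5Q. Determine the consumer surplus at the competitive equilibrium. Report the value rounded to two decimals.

Rewriting demand in inverse form: P = 137 - 2Q.
Setting demand equal to supply, 67 = 7Q, so Q* = 9.5714 and P* = 117.8571.
The demand choke price is 137, so CS = (1/2)(Q*)(137 - P*) = (1/2)(9.5714)(19.1429) = 91.6122.

91.61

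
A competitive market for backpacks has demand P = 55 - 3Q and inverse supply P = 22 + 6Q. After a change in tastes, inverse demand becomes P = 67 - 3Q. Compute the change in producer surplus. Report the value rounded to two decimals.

34.67

Initial equilibrium: Q_0 = 3.6667, P_0 = 44; CS_0 = (1/2)(3.6667)(11) = 20.1667, PS_0 = (1/2)(3.6667)(22) = 40.3333.
New equilibrium: 67 - 3Q = 22 + 6Q gives Q_1 = 5, P_1 = 52; CS_1 = 37.5, PS_1 = 75.
Change in producer surplus = 75 - 40.3333 = 34.6667.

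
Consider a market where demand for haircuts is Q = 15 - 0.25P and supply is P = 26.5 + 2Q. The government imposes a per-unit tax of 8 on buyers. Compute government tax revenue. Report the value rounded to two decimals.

Rewriting demand in inverse form: P = 60 - 4Q.
Without the tax, 60 - 4Q = 26.5 + 2Q so Q* = 5.5833 and P* = 37.6667.
With the tax, buyers' net willingness to pay falls by 8: (60 - 8) - 4Q = 26.5 + 2Q, so Q_t = 4.25. Buyers pay P_b = 43; sellers receive P_s = P_b - 8 = 35.
Tax revenue = t x Q_t = 8 x 4.25 = 34.

34.00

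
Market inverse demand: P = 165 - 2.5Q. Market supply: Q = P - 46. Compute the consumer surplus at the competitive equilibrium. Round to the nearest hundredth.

1445.00

Rewriting supply in inverse form: P = 46 + Q.
Equilibrium: 165 - 2.5Q = 46 + Q, so Q* = 34 and P* = 80.
Consumer surplus is the triangle under demand above P*: (1/2)(34)(165 - 80) = (1/2)(34)(85) = 1445.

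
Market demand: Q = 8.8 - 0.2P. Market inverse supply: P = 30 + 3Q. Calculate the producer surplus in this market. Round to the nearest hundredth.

4.59

Rewriting demand in inverse form: P = 44 - 5Q.
Equilibrium: 44 - 5Q = 30 + 3Q, so Q* = 1.75 and P* = 35.25.
Producer surplus is the triangle above supply below P*: (1/2)(1.75)(35.25 - 30) = (1/2)(1.75)(5.25) = 4.5938.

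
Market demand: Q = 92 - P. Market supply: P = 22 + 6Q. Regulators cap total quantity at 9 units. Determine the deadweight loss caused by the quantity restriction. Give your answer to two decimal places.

3.50

Rewriting demand in inverse form: P = 92 - Q.
Unrestricted equilibrium: Q* = (92 - 22)/(1 + 6) = 10.
At Q = 9 the demand price is 92 - (9) = 83 and the supply price is 22 + 6(9) = 76.
DWL = (1/2)(gap between curves at 9) x (Q* - 9) = (1/2)(7)(1) = 3.5.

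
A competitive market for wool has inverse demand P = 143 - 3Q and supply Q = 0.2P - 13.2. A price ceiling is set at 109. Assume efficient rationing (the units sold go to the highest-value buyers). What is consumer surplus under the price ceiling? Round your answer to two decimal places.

Rewriting supply in inverse form: P = 66 + 5Q.
Without the control, 143 - 3Q = 66 + 5Q so Q* = 9.625 and P* = 114.125.
At the ceiling price 109, quantity supplied is (109 - 66)/5 = 8.6; supply is the short side, so Q = 8.6 trades at P = 109.
The demand price at Q = 8.6 is 117.2. CS is the trapezoid between demand and 109 over [0, 8.6]: (1/2)[(143 - 109) + (117.2 - 109)](8.6) = 181.46.

181.46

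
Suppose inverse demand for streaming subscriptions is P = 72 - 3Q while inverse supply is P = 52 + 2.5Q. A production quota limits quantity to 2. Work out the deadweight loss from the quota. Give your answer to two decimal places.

7.36

Without the quota, 72 - 3Q = 52 + 2.5Q gives Q* = 3.6364.
At Q = 2 the demand price is 72 - 3(2) = 66 and the supply price is 52 + 2.5(2) = 57.
Deadweight loss is the triangle between the curves from 2 to 3.6364: (1/2)(66 - 57)(3.6364 - 2) = 7.3636.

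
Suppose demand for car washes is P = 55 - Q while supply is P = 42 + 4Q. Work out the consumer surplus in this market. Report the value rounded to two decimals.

Equilibrium: 55 - Q = 42 + 4Q, so Q* = 2.6 and P* = 52.4.
CS is the area between the demand curve and P* from 0 to Q*: (1/2)(2.6)(2.6) = 3.38.

3.38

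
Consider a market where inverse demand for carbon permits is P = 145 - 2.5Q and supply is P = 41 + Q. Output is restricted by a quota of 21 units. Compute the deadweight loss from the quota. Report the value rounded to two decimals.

Unrestricted equilibrium: Q* = (145 - 41)/(2.5 + 1) = 29.7143.
At Q = 21 the demand price is 145 - 2.5(21) = 92.5 and the supply price is 41 + (21) = 62.
Deadweight loss is the triangle between the curves from 21 to 29.7143: (1/2)(92.5 - 62)(29.7143 - 21) = 132.8929.

132.89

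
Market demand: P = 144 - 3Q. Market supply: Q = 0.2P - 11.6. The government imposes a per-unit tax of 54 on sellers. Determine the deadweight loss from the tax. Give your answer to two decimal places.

Rewriting supply in inverse form: P = 58 + 5Q.
Pre-tax equilibrium: 144 - 3Q = 58 + 5Q gives Q* = 10.75, P* = 111.75.
With the tax, sellers need 54 more per unit: 144 - 3Q = 58 + 5Q + 54, so Q_t = 4. Buyers pay P_b = 132; sellers receive P_s = P_b - 54 = 78.
The welfare triangle lost has base Q* - Q_t = 6.75 and height t = 54, so DWL = (1/2)(6.75)(54) = 182.25.

182.25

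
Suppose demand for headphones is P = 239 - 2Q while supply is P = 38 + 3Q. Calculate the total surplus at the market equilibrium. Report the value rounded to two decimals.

Equilibrium: 239 - 2Q = 38 + 3Q, so Q* = 40.2 and P* = 158.6.
CS = (1/2)(40.2)(80.4) = 1616.04 and PS = (1/2)(40.2)(120.6) = 2424.06, so total surplus = 4040.1.

4040.10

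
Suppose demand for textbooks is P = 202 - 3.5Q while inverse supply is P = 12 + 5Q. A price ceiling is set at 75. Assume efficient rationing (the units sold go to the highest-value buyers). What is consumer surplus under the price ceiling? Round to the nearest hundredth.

1322.37

Without the control, 202 - 3.5Q = 12 + 5Q so Q* = 22.3529 and P* = 123.7647.
At the ceiling price 75, quantity supplied is (75 - 12)/5 = 12.6; supply is the short side, so Q = 12.6 trades at P = 75.
The demand price at Q = 12.6 is 157.9. CS is the trapezoid between demand and 75 over [0, 12.6]: (1/2)[(202 - 75) + (157.9 - 75)](12.6) = 1322.37.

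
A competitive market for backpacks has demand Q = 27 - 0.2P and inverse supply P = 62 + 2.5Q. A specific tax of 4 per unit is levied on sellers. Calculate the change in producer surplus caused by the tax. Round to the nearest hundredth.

Rewriting demand in inverse form: P = 135 - 5Q.
Without the tax, 135 - 5Q = 62 + 2.5Q so Q* = 9.7333 and P* = 86.3333.
With the tax, sellers need 4 more per unit: 135 - 5Q = 62 + 2.5Q + 4, so Q_t = 9.2. Buyers pay P_b = 89; sellers receive P_s = P_b - 4 = 85.
PS falls from (1/2)(9.7333)(24.3333) = 118.4222 to (1/2)(9.2)(23) = 105.8, a change of -12.6222.

-12.62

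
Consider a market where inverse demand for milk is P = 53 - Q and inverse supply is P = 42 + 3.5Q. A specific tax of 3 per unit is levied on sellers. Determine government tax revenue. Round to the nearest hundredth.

5.33

Without the tax, 53 - Q = 42 + 3.5Q so Q* = 2.4444 and P* = 50.5556.
A tax on sellers shifts supply up by 3: 53 - Q = 42 + 3.5Q + 3, so Q_t = 1.7778. Buyers pay P_b = 51.2222; sellers receive P_s = P_b - 3 = 48.2222.
Revenue is the tax times quantity traded: 3 x 1.7778 = 5.3333.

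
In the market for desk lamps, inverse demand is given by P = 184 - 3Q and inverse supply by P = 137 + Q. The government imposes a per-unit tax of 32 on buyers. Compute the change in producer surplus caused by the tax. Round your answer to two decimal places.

-62.00

Pre-tax equilibrium: 184 - 3Q = 137 + Q gives Q* = 11.75, P* = 148.75.
A tax on buyers shifts demand down by 32: (184 - 32) - 3Q = 137 + Q, so Q_t = 3.75. Buyers pay P_b = 172.75; sellers receive P_s = P_b - 32 = 140.75.
Producers lose the trapezoid between P_s and P* out to Q_t plus the triangle from Q_t to Q*: change in PS = 7.0312 - 69.0312 = -62.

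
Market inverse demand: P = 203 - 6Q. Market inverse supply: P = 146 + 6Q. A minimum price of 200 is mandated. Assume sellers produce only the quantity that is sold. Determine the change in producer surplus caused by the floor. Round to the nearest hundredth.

Without the control, 203 - 6Q = 146 + 6Q so Q* = 4.75 and P* = 174.5.
At P = 200, buyers demand (203 - 200)/6 = 0.5 while sellers would supply more, so the quantity traded is 0.5 at price 200.
PS goes from (1/2)(4.75)(28.5) = 67.6875 to 26.25 (computed as (200 - 146)(0.5) - (1/2)(6)(0.5)^2), a change of -41.4375.

-41.44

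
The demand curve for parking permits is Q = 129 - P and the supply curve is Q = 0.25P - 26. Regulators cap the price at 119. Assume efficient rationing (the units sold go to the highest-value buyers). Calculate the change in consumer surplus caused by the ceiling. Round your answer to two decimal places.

17.97

Rewriting demand in inverse form: P = 129 - Q.
Rewriting supply in inverse form: P = 104 + 4Q.
Without the control, 129 - Q = 104 + 4Q so Q* = 5 and P* = 124.
At P = 119, sellers supply (119 - 104)/4 = 3.75 while buyers want more, so the quantity traded is 3.75 at price 119.
CS goes from (1/2)(5)(5) = 12.5 to 30.4688 (computed as (129 - 119)(3.75) - (1/2)(1)(3.75)^2), a change of 17.9688.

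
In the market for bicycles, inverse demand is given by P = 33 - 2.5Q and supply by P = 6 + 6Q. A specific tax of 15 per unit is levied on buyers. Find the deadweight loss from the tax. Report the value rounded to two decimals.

13.24

Pre-tax equilibrium: 33 - 2.5Q = 6 + 6Q gives Q* = 3.1765, P* = 25.0588.
A tax on buyers shifts demand down by 15: (33 - 15) - 2.5Q = 6 + 6Q, so Q_t = 1.4118. Buyers pay P_b = 29.4706; sellers receive P_s = P_b - 15 = 14.4706.
The welfare triangle lost has base Q* - Q_t = 1.7647 and height t = 15, so DWL = (1/2)(1.7647)(15) = 13.2353.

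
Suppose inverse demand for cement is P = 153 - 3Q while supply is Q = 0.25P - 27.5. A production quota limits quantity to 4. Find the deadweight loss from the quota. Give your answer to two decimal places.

16.07

Rewriting supply in inverse form: P = 110 + 4Q.
Unrestricted equilibrium: Q* = (153 - 110)/(3 + 4) = 6.1429.
At Q = 4 the demand price is 153 - 3(4) = 141 and the supply price is 110 + 4(4) = 126.
Deadweight loss is the triangle between the curves from 4 to 6.1429: (1/2)(141 - 126)(6.1429 - 4) = 16.0714.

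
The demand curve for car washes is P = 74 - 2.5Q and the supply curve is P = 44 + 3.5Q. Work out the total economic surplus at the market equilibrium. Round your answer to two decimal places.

Setting demand equal to supply, 30 = 6Q, so Q* = 5 and P* = 61.5.
Total surplus is the full triangle between the curves from 0 to Q*: (1/2)(5)(74 - 44) = 75.

75.00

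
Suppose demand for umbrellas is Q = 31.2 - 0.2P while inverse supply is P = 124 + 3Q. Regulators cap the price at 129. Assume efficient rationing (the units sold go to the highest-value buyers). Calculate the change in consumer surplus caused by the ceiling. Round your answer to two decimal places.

Rewriting demand in inverse form: P = 156 - 5Q.
Without the control, 156 - 5Q = 124 + 3Q so Q* = 4 and P* = 136.
At P = 129, sellers supply (129 - 124)/3 = 1.6667 while buyers want more, so the quantity traded is 1.6667 at price 129.
CS goes from (1/2)(4)(20) = 40 to 38.0556 (computed as (156 - 129)(1.6667) - (1/2)(5)(1.6667)^2), a change of -1.9444.

-1.94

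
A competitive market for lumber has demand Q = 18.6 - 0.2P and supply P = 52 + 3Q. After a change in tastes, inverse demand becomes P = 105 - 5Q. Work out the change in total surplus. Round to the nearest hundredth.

Rewriting demand in inverse form: P = 93 - 5Q.
Initial equilibrium: Q_0 = 5.125, P_0 = 67.375; CS_0 = (1/2)(5.125)(25.625) = 65.6641, PS_0 = (1/2)(5.125)(15.375) = 39.3984.
New equilibrium: 105 - 5Q = 52 + 3Q gives Q_1 = 6.625, P_1 = 71.875; CS_1 = 109.7266, PS_1 = 65.8359.
Change in total surplus = (109.7266 + 65.8359) - (65.6641 + 39.3984) = 70.5.

70.50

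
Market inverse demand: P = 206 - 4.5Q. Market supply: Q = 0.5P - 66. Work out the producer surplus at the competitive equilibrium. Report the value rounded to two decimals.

Rewriting supply in inverse form: P = 132 + 2Q.
Setting demand equal to supply, 74 = 6.5Q, so Q* = 11.3846 and P* = 154.7692.
PS is the area between P* and the supply curve from 0 to Q*: (1/2)(11.3846)(22.7692) = 129.6095.

129.61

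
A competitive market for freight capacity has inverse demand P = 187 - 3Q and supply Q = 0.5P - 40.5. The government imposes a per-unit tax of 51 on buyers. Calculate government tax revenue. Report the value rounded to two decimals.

561.00

Rewriting supply in inverse form: P = 81 + 2Q.
Without the tax, 187 - 3Q = 81 + 2Q so Q* = 21.2 and P* = 123.4.
A tax on buyers shifts demand down by 51: (187 - 51) - 3Q = 81 + 2Q, so Q_t = 11. Buyers pay P_b = 154; sellers receive P_s = P_b - 51 = 103.
Revenue is the tax times quantity traded: 51 x 11 = 561.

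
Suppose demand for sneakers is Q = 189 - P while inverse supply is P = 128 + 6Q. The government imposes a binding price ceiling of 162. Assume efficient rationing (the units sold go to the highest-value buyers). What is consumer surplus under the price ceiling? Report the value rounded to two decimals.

136.94

Rewriting demand in inverse form: P = 189 - Q.
Without the control, 189 - Q = 128 + 6Q so Q* = 8.7143 and P* = 180.2857.
At P = 162, sellers supply (162 - 128)/6 = 5.6667 while buyers want more, so the quantity traded is 5.6667 at price 162.
The demand price at Q = 5.6667 is 183.3333. CS is the trapezoid between demand and 162 over [0, 5.6667]: (1/2)[(189 - 162) + (183.3333 - 162)](5.6667) = 136.9444.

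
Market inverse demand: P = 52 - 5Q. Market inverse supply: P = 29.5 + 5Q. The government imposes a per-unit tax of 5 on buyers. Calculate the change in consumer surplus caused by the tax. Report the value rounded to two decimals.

-5.00

Without the tax, 52 - 5Q = 29.5 + 5Q so Q* = 2.25 and P* = 40.75.
A tax on buyers shifts demand down by 5: (52 - 5) - 5Q = 29.5 + 5Q, so Q_t = 1.75. Buyers pay P_b = 43.25; sellers receive P_s = P_b - 5 = 38.25.
Consumers lose the trapezoid between P* and P_b out to Q_t plus the triangle from Q_t to Q*: change in CS = 7.6562 - 12.6562 = -5.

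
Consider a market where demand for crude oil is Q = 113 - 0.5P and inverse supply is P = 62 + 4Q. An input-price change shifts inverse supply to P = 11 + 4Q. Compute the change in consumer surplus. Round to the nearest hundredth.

Rewriting demand in inverse form: P = 226 - 2Q.
Initial equilibrium: Q_0 = 27.3333, P_0 = 171.3333; CS_0 = (1/2)(27.3333)(54.6667) = 747.1111, PS_0 = (1/2)(27.3333)(109.3333) = 1494.2222.
New equilibrium: 226 - 2Q = 11 + 4Q gives Q_1 = 35.8333, P_1 = 154.3333; CS_1 = 1284.0278, PS_1 = 2568.0556.
Change in consumer surplus = 1284.0278 - 747.1111 = 536.9167.

536.92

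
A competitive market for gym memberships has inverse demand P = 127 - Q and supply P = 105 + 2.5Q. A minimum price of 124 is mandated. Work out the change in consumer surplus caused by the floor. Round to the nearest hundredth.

-15.26

Free-market equilibrium: 127 - Q = 105 + 2.5Q gives Q* = 6.2857, P* = 120.7143.
At the floor price 124, quantity demanded is (127 - 124)/1 = 3; demand is the short side, so Q = 3 trades at P = 124.
CS goes from (1/2)(6.2857)(6.2857) = 19.7551 to 4.5 (computed as (127 - 124)(3) - (1/2)(1)(3)^2), a change of -15.2551.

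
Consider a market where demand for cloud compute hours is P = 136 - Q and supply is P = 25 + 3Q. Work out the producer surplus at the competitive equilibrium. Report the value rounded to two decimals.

1155.09

Setting demand equal to supply, 111 = 4Q, so Q* = 27.75 and P* = 108.25.
Producer surplus is the triangle above supply below P*: (1/2)(27.75)(108.25 - 25) = (1/2)(27.75)(83.25) = 1155.0938.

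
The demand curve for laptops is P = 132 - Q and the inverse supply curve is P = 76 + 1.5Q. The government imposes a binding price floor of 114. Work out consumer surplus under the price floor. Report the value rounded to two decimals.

162.00

Without the control, 132 - Q = 76 + 1.5Q so Q* = 22.4 and P* = 109.6.
At the floor price 114, quantity demanded is (132 - 114)/1 = 18; demand is the short side, so Q = 18 trades at P = 114.
CS is the triangle under demand above 114: (1/2)(18)(132 - 114) = 162.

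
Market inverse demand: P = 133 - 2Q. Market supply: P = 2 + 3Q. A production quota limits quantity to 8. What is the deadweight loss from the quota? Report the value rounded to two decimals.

Unrestricted equilibrium: Q* = (133 - 2)/(2 + 3) = 26.2.
At Q = 8 the demand price is 133 - 2(8) = 117 and the supply price is 2 + 3(8) = 26.
DWL = (1/2)(gap between curves at 8) x (Q* - 8) = (1/2)(91)(18.2) = 828.1.

828.10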